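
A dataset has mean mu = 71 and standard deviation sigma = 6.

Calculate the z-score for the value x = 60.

-1.8333

Step 1: Recall the z-score formula: z = (x - mu) / sigma
Step 2: Substitute values: z = (60 - 71) / 6
Step 3: z = -11 / 6 = -1.8333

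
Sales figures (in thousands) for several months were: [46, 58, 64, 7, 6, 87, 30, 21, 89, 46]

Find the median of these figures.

46

Step 1: Sort the data in ascending order: [6, 7, 21, 30, 46, 46, 58, 64, 87, 89]
Step 2: The number of values is n = 10.
Step 3: Since n is even, the median is the average of positions 5 and 6:
  Median = (46 + 46) / 2 = 46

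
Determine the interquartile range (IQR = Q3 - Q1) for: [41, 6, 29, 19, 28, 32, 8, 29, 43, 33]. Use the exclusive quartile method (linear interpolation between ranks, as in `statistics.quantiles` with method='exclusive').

18.75

Step 1: Sort the data: [6, 8, 19, 28, 29, 29, 32, 33, 41, 43]
Step 2: n = 10
Step 3: Using the exclusive quartile method:
  Q1 = 16.25
  Q2 (median) = 29
  Q3 = 35
  IQR = Q3 - Q1 = 35 - 16.25 = 18.75
Step 4: IQR = 18.75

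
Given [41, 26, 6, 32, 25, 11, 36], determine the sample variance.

163.9048

Step 1: Compute the mean: (41 + 26 + 6 + 32 + 25 + 11 + 36) / 7 = 25.2857
Step 2: Compute squared deviations from the mean:
  (41 - 25.2857)^2 = 246.9388
  (26 - 25.2857)^2 = 0.5102
  (6 - 25.2857)^2 = 371.9388
  (32 - 25.2857)^2 = 45.0816
  (25 - 25.2857)^2 = 0.0816
  (11 - 25.2857)^2 = 204.0816
  (36 - 25.2857)^2 = 114.7959
Step 3: Sum of squared deviations = 983.4286
Step 4: Sample variance = 983.4286 / 6 = 163.9048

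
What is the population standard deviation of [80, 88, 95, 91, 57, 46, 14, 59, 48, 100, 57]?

25.1064

Step 1: Compute the mean: 66.8182
Step 2: Sum of squared deviations from the mean: 6933.6364
Step 3: Population variance = 6933.6364 / 11 = 630.3306
Step 4: Standard deviation = sqrt(630.3306) = 25.1064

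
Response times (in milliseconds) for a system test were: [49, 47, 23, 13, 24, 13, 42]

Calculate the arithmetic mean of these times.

30.1429

Step 1: Sum all values: 49 + 47 + 23 + 13 + 24 + 13 + 42 = 211
Step 2: Count the number of values: n = 7
Step 3: Mean = sum / n = 211 / 7 = 30.1429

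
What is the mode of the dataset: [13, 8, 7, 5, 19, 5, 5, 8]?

5

Step 1: Count the frequency of each value:
  5: appears 3 time(s)
  7: appears 1 time(s)
  8: appears 2 time(s)
  13: appears 1 time(s)
  19: appears 1 time(s)
Step 2: The value 5 appears most frequently (3 times).
Step 3: Mode = 5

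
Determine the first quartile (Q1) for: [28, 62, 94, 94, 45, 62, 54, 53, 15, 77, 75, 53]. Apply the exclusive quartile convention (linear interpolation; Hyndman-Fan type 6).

47

Step 1: Sort the data: [15, 28, 45, 53, 53, 54, 62, 62, 75, 77, 94, 94]
Step 2: n = 12
Step 3: Using the exclusive quartile method:
  Q1 = 47
  Q2 (median) = 58
  Q3 = 76.5
  IQR = Q3 - Q1 = 76.5 - 47 = 29.5
Step 4: Q1 = 47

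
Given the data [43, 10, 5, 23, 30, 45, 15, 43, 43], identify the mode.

43

Step 1: Count the frequency of each value:
  5: appears 1 time(s)
  10: appears 1 time(s)
  15: appears 1 time(s)
  23: appears 1 time(s)
  30: appears 1 time(s)
  43: appears 3 time(s)
  45: appears 1 time(s)
Step 2: The value 43 appears most frequently (3 times).
Step 3: Mode = 43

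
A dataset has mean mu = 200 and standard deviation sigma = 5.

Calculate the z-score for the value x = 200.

0

Step 1: Recall the z-score formula: z = (x - mu) / sigma
Step 2: Substitute values: z = (200 - 200) / 5
Step 3: z = 0 / 5 = 0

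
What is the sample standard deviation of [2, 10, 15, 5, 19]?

6.9785

Step 1: Compute the mean: 10.2
Step 2: Sum of squared deviations from the mean: 194.8
Step 3: Sample variance = 194.8 / 4 = 48.7
Step 4: Standard deviation = sqrt(48.7) = 6.9785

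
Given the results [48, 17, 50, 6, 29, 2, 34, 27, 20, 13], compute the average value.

24.6

Step 1: Sum all values: 48 + 17 + 50 + 6 + 29 + 2 + 34 + 27 + 20 + 13 = 246
Step 2: Count the number of values: n = 10
Step 3: Mean = sum / n = 246 / 10 = 24.6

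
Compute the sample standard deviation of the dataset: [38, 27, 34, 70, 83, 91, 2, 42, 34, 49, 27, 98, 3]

31.0349

Step 1: Compute the mean: 46
Step 2: Sum of squared deviations from the mean: 11558
Step 3: Sample variance = 11558 / 12 = 963.1667
Step 4: Standard deviation = sqrt(963.1667) = 31.0349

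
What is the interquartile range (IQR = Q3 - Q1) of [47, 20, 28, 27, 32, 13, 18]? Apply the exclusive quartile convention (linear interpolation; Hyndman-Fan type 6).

14

Step 1: Sort the data: [13, 18, 20, 27, 28, 32, 47]
Step 2: n = 7
Step 3: Using the exclusive quartile method:
  Q1 = 18
  Q2 (median) = 27
  Q3 = 32
  IQR = Q3 - Q1 = 32 - 18 = 14
Step 4: IQR = 14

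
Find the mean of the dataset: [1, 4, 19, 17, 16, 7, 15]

11.2857

Step 1: Sum all values: 1 + 4 + 19 + 17 + 16 + 7 + 15 = 79
Step 2: Count the number of values: n = 7
Step 3: Mean = sum / n = 79 / 7 = 11.2857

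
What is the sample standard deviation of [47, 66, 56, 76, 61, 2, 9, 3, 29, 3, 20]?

28.2164

Step 1: Compute the mean: 33.8182
Step 2: Sum of squared deviations from the mean: 7961.6364
Step 3: Sample variance = 7961.6364 / 10 = 796.1636
Step 4: Standard deviation = sqrt(796.1636) = 28.2164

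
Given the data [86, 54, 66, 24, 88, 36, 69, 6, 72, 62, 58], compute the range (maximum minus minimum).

82

Step 1: Identify the maximum value: max = 88
Step 2: Identify the minimum value: min = 6
Step 3: Range = max - min = 88 - 6 = 82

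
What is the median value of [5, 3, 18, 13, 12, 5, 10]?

10

Step 1: Sort the data in ascending order: [3, 5, 5, 10, 12, 13, 18]
Step 2: The number of values is n = 7.
Step 3: Since n is odd, the median is the middle value at position 4: 10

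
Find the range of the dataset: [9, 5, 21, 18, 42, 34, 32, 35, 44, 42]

39

Step 1: Identify the maximum value: max = 44
Step 2: Identify the minimum value: min = 5
Step 3: Range = max - min = 44 - 5 = 39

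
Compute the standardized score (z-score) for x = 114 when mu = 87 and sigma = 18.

1.5

Step 1: Recall the z-score formula: z = (x - mu) / sigma
Step 2: Substitute values: z = (114 - 87) / 18
Step 3: z = 27 / 18 = 1.5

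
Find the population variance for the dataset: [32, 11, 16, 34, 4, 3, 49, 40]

264.7344

Step 1: Compute the mean: (32 + 11 + 16 + 34 + 4 + 3 + 49 + 40) / 8 = 23.625
Step 2: Compute squared deviations from the mean:
  (32 - 23.625)^2 = 70.1406
  (11 - 23.625)^2 = 159.3906
  (16 - 23.625)^2 = 58.1406
  (34 - 23.625)^2 = 107.6406
  (4 - 23.625)^2 = 385.1406
  (3 - 23.625)^2 = 425.3906
  (49 - 23.625)^2 = 643.8906
  (40 - 23.625)^2 = 268.1406
Step 3: Sum of squared deviations = 2117.875
Step 4: Population variance = 2117.875 / 8 = 264.7344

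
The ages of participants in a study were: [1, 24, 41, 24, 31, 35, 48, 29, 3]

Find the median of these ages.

29

Step 1: Sort the data in ascending order: [1, 3, 24, 24, 29, 31, 35, 41, 48]
Step 2: The number of values is n = 9.
Step 3: Since n is odd, the median is the middle value at position 5: 29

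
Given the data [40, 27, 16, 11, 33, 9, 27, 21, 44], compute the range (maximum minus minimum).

35

Step 1: Identify the maximum value: max = 44
Step 2: Identify the minimum value: min = 9
Step 3: Range = max - min = 44 - 9 = 35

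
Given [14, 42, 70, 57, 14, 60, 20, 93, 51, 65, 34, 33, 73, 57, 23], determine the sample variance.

564.4952

Step 1: Compute the mean: (14 + 42 + 70 + 57 + 14 + 60 + 20 + 93 + 51 + 65 + 34 + 33 + 73 + 57 + 23) / 15 = 47.0667
Step 2: Compute squared deviations from the mean:
  (14 - 47.0667)^2 = 1093.4044
  (42 - 47.0667)^2 = 25.6711
  (70 - 47.0667)^2 = 525.9378
  (57 - 47.0667)^2 = 98.6711
  (14 - 47.0667)^2 = 1093.4044
  (60 - 47.0667)^2 = 167.2711
  (20 - 47.0667)^2 = 732.6044
  (93 - 47.0667)^2 = 2109.8711
  (51 - 47.0667)^2 = 15.4711
  (65 - 47.0667)^2 = 321.6044
  (34 - 47.0667)^2 = 170.7378
  (33 - 47.0667)^2 = 197.8711
  (73 - 47.0667)^2 = 672.5378
  (57 - 47.0667)^2 = 98.6711
  (23 - 47.0667)^2 = 579.2044
Step 3: Sum of squared deviations = 7902.9333
Step 4: Sample variance = 7902.9333 / 14 = 564.4952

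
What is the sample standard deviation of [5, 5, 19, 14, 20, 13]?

6.532

Step 1: Compute the mean: 12.6667
Step 2: Sum of squared deviations from the mean: 213.3333
Step 3: Sample variance = 213.3333 / 5 = 42.6667
Step 4: Standard deviation = sqrt(42.6667) = 6.532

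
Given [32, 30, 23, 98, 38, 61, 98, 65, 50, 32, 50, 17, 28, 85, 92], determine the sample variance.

805.4952

Step 1: Compute the mean: (32 + 30 + 23 + 98 + 38 + 61 + 98 + 65 + 50 + 32 + 50 + 17 + 28 + 85 + 92) / 15 = 53.2667
Step 2: Compute squared deviations from the mean:
  (32 - 53.2667)^2 = 452.2711
  (30 - 53.2667)^2 = 541.3378
  (23 - 53.2667)^2 = 916.0711
  (98 - 53.2667)^2 = 2001.0711
  (38 - 53.2667)^2 = 233.0711
  (61 - 53.2667)^2 = 59.8044
  (98 - 53.2667)^2 = 2001.0711
  (65 - 53.2667)^2 = 137.6711
  (50 - 53.2667)^2 = 10.6711
  (32 - 53.2667)^2 = 452.2711
  (50 - 53.2667)^2 = 10.6711
  (17 - 53.2667)^2 = 1315.2711
  (28 - 53.2667)^2 = 638.4044
  (85 - 53.2667)^2 = 1007.0044
  (92 - 53.2667)^2 = 1500.2711
Step 3: Sum of squared deviations = 11276.9333
Step 4: Sample variance = 11276.9333 / 14 = 805.4952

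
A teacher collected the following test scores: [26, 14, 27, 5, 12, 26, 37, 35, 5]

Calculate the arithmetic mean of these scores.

20.7778

Step 1: Sum all values: 26 + 14 + 27 + 5 + 12 + 26 + 37 + 35 + 5 = 187
Step 2: Count the number of values: n = 9
Step 3: Mean = sum / n = 187 / 9 = 20.7778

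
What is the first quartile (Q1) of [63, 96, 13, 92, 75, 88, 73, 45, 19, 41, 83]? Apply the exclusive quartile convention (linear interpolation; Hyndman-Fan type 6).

41

Step 1: Sort the data: [13, 19, 41, 45, 63, 73, 75, 83, 88, 92, 96]
Step 2: n = 11
Step 3: Using the exclusive quartile method:
  Q1 = 41
  Q2 (median) = 73
  Q3 = 88
  IQR = Q3 - Q1 = 88 - 41 = 47
Step 4: Q1 = 41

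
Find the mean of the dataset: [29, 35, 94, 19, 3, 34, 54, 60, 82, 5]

41.5

Step 1: Sum all values: 29 + 35 + 94 + 19 + 3 + 34 + 54 + 60 + 82 + 5 = 415
Step 2: Count the number of values: n = 10
Step 3: Mean = sum / n = 415 / 10 = 41.5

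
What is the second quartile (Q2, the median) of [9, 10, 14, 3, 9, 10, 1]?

9

Step 1: Sort the data: [1, 3, 9, 9, 10, 10, 14]
Step 2: n = 7
Step 3: Q2 is the median. Since n is odd, it is the middle value at position 4: 9
Step 4: Q2 = 9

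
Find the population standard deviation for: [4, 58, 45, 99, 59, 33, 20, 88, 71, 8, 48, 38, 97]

30.2007

Step 1: Compute the mean: 51.3846
Step 2: Sum of squared deviations from the mean: 11857.0769
Step 3: Population variance = 11857.0769 / 13 = 912.0828
Step 4: Standard deviation = sqrt(912.0828) = 30.2007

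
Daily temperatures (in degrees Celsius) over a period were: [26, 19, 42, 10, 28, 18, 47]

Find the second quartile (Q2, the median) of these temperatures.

26

Step 1: Sort the data: [10, 18, 19, 26, 28, 42, 47]
Step 2: n = 7
Step 3: Q2 is the median. Since n is odd, it is the middle value at position 4: 26
Step 4: Q2 = 26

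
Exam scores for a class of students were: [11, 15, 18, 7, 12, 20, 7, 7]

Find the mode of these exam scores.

7

Step 1: Count the frequency of each value:
  7: appears 3 time(s)
  11: appears 1 time(s)
  12: appears 1 time(s)
  15: appears 1 time(s)
  18: appears 1 time(s)
  20: appears 1 time(s)
Step 2: The value 7 appears most frequently (3 times).
Step 3: Mode = 7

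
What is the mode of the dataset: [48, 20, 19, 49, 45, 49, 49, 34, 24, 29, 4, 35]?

49

Step 1: Count the frequency of each value:
  4: appears 1 time(s)
  19: appears 1 time(s)
  20: appears 1 time(s)
  24: appears 1 time(s)
  29: appears 1 time(s)
  34: appears 1 time(s)
  35: appears 1 time(s)
  45: appears 1 time(s)
  48: appears 1 time(s)
  49: appears 3 time(s)
Step 2: The value 49 appears most frequently (3 times).
Step 3: Mode = 49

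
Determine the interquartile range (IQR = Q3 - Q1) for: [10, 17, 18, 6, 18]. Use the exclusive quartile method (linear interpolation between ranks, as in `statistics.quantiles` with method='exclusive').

10

Step 1: Sort the data: [6, 10, 17, 18, 18]
Step 2: n = 5
Step 3: Using the exclusive quartile method:
  Q1 = 8
  Q2 (median) = 17
  Q3 = 18
  IQR = Q3 - Q1 = 18 - 8 = 10
Step 4: IQR = 10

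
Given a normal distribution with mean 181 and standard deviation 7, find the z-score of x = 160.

-3

Step 1: Recall the z-score formula: z = (x - mu) / sigma
Step 2: Substitute values: z = (160 - 181) / 7
Step 3: z = -21 / 7 = -3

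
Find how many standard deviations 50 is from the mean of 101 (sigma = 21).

-2.4286

Step 1: Recall the z-score formula: z = (x - mu) / sigma
Step 2: Substitute values: z = (50 - 101) / 21
Step 3: z = -51 / 21 = -2.4286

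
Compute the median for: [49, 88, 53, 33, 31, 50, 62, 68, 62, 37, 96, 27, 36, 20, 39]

49

Step 1: Sort the data in ascending order: [20, 27, 31, 33, 36, 37, 39, 49, 50, 53, 62, 62, 68, 88, 96]
Step 2: The number of values is n = 15.
Step 3: Since n is odd, the median is the middle value at position 8: 49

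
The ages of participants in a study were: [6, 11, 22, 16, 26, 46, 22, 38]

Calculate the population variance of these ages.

155.7344

Step 1: Compute the mean: (6 + 11 + 22 + 16 + 26 + 46 + 22 + 38) / 8 = 23.375
Step 2: Compute squared deviations from the mean:
  (6 - 23.375)^2 = 301.8906
  (11 - 23.375)^2 = 153.1406
  (22 - 23.375)^2 = 1.8906
  (16 - 23.375)^2 = 54.3906
  (26 - 23.375)^2 = 6.8906
  (46 - 23.375)^2 = 511.8906
  (22 - 23.375)^2 = 1.8906
  (38 - 23.375)^2 = 213.8906
Step 3: Sum of squared deviations = 1245.875
Step 4: Population variance = 1245.875 / 8 = 155.7344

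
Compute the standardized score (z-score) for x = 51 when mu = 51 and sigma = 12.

0

Step 1: Recall the z-score formula: z = (x - mu) / sigma
Step 2: Substitute values: z = (51 - 51) / 12
Step 3: z = 0 / 12 = 0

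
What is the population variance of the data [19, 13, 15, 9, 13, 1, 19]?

33.6327

Step 1: Compute the mean: (19 + 13 + 15 + 9 + 13 + 1 + 19) / 7 = 12.7143
Step 2: Compute squared deviations from the mean:
  (19 - 12.7143)^2 = 39.5102
  (13 - 12.7143)^2 = 0.0816
  (15 - 12.7143)^2 = 5.2245
  (9 - 12.7143)^2 = 13.7959
  (13 - 12.7143)^2 = 0.0816
  (1 - 12.7143)^2 = 137.2245
  (19 - 12.7143)^2 = 39.5102
Step 3: Sum of squared deviations = 235.4286
Step 4: Population variance = 235.4286 / 7 = 33.6327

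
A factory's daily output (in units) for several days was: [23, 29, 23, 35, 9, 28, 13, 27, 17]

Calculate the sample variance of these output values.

69

Step 1: Compute the mean: (23 + 29 + 23 + 35 + 9 + 28 + 13 + 27 + 17) / 9 = 22.6667
Step 2: Compute squared deviations from the mean:
  (23 - 22.6667)^2 = 0.1111
  (29 - 22.6667)^2 = 40.1111
  (23 - 22.6667)^2 = 0.1111
  (35 - 22.6667)^2 = 152.1111
  (9 - 22.6667)^2 = 186.7778
  (28 - 22.6667)^2 = 28.4444
  (13 - 22.6667)^2 = 93.4444
  (27 - 22.6667)^2 = 18.7778
  (17 - 22.6667)^2 = 32.1111
Step 3: Sum of squared deviations = 552
Step 4: Sample variance = 552 / 8 = 69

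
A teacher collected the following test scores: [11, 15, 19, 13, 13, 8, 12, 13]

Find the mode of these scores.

13

Step 1: Count the frequency of each value:
  8: appears 1 time(s)
  11: appears 1 time(s)
  12: appears 1 time(s)
  13: appears 3 time(s)
  15: appears 1 time(s)
  19: appears 1 time(s)
Step 2: The value 13 appears most frequently (3 times).
Step 3: Mode = 13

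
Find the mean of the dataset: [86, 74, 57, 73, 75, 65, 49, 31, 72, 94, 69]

67.7273

Step 1: Sum all values: 86 + 74 + 57 + 73 + 75 + 65 + 49 + 31 + 72 + 94 + 69 = 745
Step 2: Count the number of values: n = 11
Step 3: Mean = sum / n = 745 / 11 = 67.7273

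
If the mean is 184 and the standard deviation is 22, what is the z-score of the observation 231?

2.1364

Step 1: Recall the z-score formula: z = (x - mu) / sigma
Step 2: Substitute values: z = (231 - 184) / 22
Step 3: z = 47 / 22 = 2.1364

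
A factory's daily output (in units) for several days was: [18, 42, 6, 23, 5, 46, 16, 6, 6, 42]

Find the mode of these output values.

6

Step 1: Count the frequency of each value:
  5: appears 1 time(s)
  6: appears 3 time(s)
  16: appears 1 time(s)
  18: appears 1 time(s)
  23: appears 1 time(s)
  42: appears 2 time(s)
  46: appears 1 time(s)
Step 2: The value 6 appears most frequently (3 times).
Step 3: Mode = 6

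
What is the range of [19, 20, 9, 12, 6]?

14

Step 1: Identify the maximum value: max = 20
Step 2: Identify the minimum value: min = 6
Step 3: Range = max - min = 20 - 6 = 14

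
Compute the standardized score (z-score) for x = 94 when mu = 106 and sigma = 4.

-3

Step 1: Recall the z-score formula: z = (x - mu) / sigma
Step 2: Substitute values: z = (94 - 106) / 4
Step 3: z = -12 / 4 = -3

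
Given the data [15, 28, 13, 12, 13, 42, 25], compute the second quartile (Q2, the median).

15

Step 1: Sort the data: [12, 13, 13, 15, 25, 28, 42]
Step 2: n = 7
Step 3: Q2 is the median. Since n is odd, it is the middle value at position 4: 15
Step 4: Q2 = 15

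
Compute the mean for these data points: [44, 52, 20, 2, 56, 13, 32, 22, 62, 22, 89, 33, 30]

36.6923

Step 1: Sum all values: 44 + 52 + 20 + 2 + 56 + 13 + 32 + 22 + 62 + 22 + 89 + 33 + 30 = 477
Step 2: Count the number of values: n = 13
Step 3: Mean = sum / n = 477 / 13 = 36.6923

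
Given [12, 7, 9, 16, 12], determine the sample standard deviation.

3.4205

Step 1: Compute the mean: 11.2
Step 2: Sum of squared deviations from the mean: 46.8
Step 3: Sample variance = 46.8 / 4 = 11.7
Step 4: Standard deviation = sqrt(11.7) = 3.4205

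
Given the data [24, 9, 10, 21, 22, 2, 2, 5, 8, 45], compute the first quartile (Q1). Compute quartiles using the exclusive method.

4.25

Step 1: Sort the data: [2, 2, 5, 8, 9, 10, 21, 22, 24, 45]
Step 2: n = 10
Step 3: Using the exclusive quartile method:
  Q1 = 4.25
  Q2 (median) = 9.5
  Q3 = 22.5
  IQR = Q3 - Q1 = 22.5 - 4.25 = 18.25
Step 4: Q1 = 4.25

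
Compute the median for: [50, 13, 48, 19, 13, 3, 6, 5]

13

Step 1: Sort the data in ascending order: [3, 5, 6, 13, 13, 19, 48, 50]
Step 2: The number of values is n = 8.
Step 3: Since n is even, the median is the average of positions 4 and 5:
  Median = (13 + 13) / 2 = 13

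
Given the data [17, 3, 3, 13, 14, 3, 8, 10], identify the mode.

3

Step 1: Count the frequency of each value:
  3: appears 3 time(s)
  8: appears 1 time(s)
  10: appears 1 time(s)
  13: appears 1 time(s)
  14: appears 1 time(s)
  17: appears 1 time(s)
Step 2: The value 3 appears most frequently (3 times).
Step 3: Mode = 3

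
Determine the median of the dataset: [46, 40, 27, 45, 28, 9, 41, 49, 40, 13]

40

Step 1: Sort the data in ascending order: [9, 13, 27, 28, 40, 40, 41, 45, 46, 49]
Step 2: The number of values is n = 10.
Step 3: Since n is even, the median is the average of positions 5 and 6:
  Median = (40 + 40) / 2 = 40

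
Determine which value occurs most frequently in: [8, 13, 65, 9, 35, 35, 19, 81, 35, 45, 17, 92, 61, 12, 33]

35

Step 1: Count the frequency of each value:
  8: appears 1 time(s)
  9: appears 1 time(s)
  12: appears 1 time(s)
  13: appears 1 time(s)
  17: appears 1 time(s)
  19: appears 1 time(s)
  33: appears 1 time(s)
  35: appears 3 time(s)
  45: appears 1 time(s)
  61: appears 1 time(s)
  65: appears 1 time(s)
  81: appears 1 time(s)
  92: appears 1 time(s)
Step 2: The value 35 appears most frequently (3 times).
Step 3: Mode = 35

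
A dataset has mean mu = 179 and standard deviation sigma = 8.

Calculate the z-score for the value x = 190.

1.375

Step 1: Recall the z-score formula: z = (x - mu) / sigma
Step 2: Substitute values: z = (190 - 179) / 8
Step 3: z = 11 / 8 = 1.375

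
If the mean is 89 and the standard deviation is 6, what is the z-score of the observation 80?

-1.5

Step 1: Recall the z-score formula: z = (x - mu) / sigma
Step 2: Substitute values: z = (80 - 89) / 6
Step 3: z = -9 / 6 = -1.5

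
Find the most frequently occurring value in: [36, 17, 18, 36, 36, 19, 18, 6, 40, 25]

36

Step 1: Count the frequency of each value:
  6: appears 1 time(s)
  17: appears 1 time(s)
  18: appears 2 time(s)
  19: appears 1 time(s)
  25: appears 1 time(s)
  36: appears 3 time(s)
  40: appears 1 time(s)
Step 2: The value 36 appears most frequently (3 times).
Step 3: Mode = 36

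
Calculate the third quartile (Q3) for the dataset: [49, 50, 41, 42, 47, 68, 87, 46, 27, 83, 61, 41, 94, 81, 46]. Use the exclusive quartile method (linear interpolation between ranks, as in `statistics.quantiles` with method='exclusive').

81

Step 1: Sort the data: [27, 41, 41, 42, 46, 46, 47, 49, 50, 61, 68, 81, 83, 87, 94]
Step 2: n = 15
Step 3: Using the exclusive quartile method:
  Q1 = 42
  Q2 (median) = 49
  Q3 = 81
  IQR = Q3 - Q1 = 81 - 42 = 39
Step 4: Q3 = 81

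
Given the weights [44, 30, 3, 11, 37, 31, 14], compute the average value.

24.2857

Step 1: Sum all values: 44 + 30 + 3 + 11 + 37 + 31 + 14 = 170
Step 2: Count the number of values: n = 7
Step 3: Mean = sum / n = 170 / 7 = 24.2857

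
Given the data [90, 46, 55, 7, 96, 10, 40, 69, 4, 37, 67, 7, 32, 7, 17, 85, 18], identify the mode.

7

Step 1: Count the frequency of each value:
  4: appears 1 time(s)
  7: appears 3 time(s)
  10: appears 1 time(s)
  17: appears 1 time(s)
  18: appears 1 time(s)
  32: appears 1 time(s)
  37: appears 1 time(s)
  40: appears 1 time(s)
  46: appears 1 time(s)
  55: appears 1 time(s)
  67: appears 1 time(s)
  69: appears 1 time(s)
  85: appears 1 time(s)
  90: appears 1 time(s)
  96: appears 1 time(s)
Step 2: The value 7 appears most frequently (3 times).
Step 3: Mode = 7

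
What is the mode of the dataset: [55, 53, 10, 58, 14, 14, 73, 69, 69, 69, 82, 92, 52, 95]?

69

Step 1: Count the frequency of each value:
  10: appears 1 time(s)
  14: appears 2 time(s)
  52: appears 1 time(s)
  53: appears 1 time(s)
  55: appears 1 time(s)
  58: appears 1 time(s)
  69: appears 3 time(s)
  73: appears 1 time(s)
  82: appears 1 time(s)
  92: appears 1 time(s)
  95: appears 1 time(s)
Step 2: The value 69 appears most frequently (3 times).
Step 3: Mode = 69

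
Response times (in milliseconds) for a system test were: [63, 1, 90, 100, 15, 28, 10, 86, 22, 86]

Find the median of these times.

45.5

Step 1: Sort the data in ascending order: [1, 10, 15, 22, 28, 63, 86, 86, 90, 100]
Step 2: The number of values is n = 10.
Step 3: Since n is even, the median is the average of positions 5 and 6:
  Median = (28 + 63) / 2 = 45.5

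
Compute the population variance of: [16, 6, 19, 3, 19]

45.84

Step 1: Compute the mean: (16 + 6 + 19 + 3 + 19) / 5 = 12.6
Step 2: Compute squared deviations from the mean:
  (16 - 12.6)^2 = 11.56
  (6 - 12.6)^2 = 43.56
  (19 - 12.6)^2 = 40.96
  (3 - 12.6)^2 = 92.16
  (19 - 12.6)^2 = 40.96
Step 3: Sum of squared deviations = 229.2
Step 4: Population variance = 229.2 / 5 = 45.84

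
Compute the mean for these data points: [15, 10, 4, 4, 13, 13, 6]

9.2857

Step 1: Sum all values: 15 + 10 + 4 + 4 + 13 + 13 + 6 = 65
Step 2: Count the number of values: n = 7
Step 3: Mean = sum / n = 65 / 7 = 9.2857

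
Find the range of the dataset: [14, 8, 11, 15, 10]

7

Step 1: Identify the maximum value: max = 15
Step 2: Identify the minimum value: min = 8
Step 3: Range = max - min = 15 - 8 = 7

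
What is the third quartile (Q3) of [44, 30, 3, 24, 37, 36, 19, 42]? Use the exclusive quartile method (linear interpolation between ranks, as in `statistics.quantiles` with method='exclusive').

40.75

Step 1: Sort the data: [3, 19, 24, 30, 36, 37, 42, 44]
Step 2: n = 8
Step 3: Using the exclusive quartile method:
  Q1 = 20.25
  Q2 (median) = 33
  Q3 = 40.75
  IQR = Q3 - Q1 = 40.75 - 20.25 = 20.5
Step 4: Q3 = 40.75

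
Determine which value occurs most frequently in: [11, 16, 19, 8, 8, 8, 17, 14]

8

Step 1: Count the frequency of each value:
  8: appears 3 time(s)
  11: appears 1 time(s)
  14: appears 1 time(s)
  16: appears 1 time(s)
  17: appears 1 time(s)
  19: appears 1 time(s)
Step 2: The value 8 appears most frequently (3 times).
Step 3: Mode = 8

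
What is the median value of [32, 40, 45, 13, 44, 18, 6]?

32

Step 1: Sort the data in ascending order: [6, 13, 18, 32, 40, 44, 45]
Step 2: The number of values is n = 7.
Step 3: Since n is odd, the median is the middle value at position 4: 32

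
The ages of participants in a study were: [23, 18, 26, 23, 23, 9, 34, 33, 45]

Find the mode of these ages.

23

Step 1: Count the frequency of each value:
  9: appears 1 time(s)
  18: appears 1 time(s)
  23: appears 3 time(s)
  26: appears 1 time(s)
  33: appears 1 time(s)
  34: appears 1 time(s)
  45: appears 1 time(s)
Step 2: The value 23 appears most frequently (3 times).
Step 3: Mode = 23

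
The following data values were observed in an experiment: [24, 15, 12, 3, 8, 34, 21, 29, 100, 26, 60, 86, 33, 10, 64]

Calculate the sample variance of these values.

859.8571

Step 1: Compute the mean: (24 + 15 + 12 + 3 + 8 + 34 + 21 + 29 + 100 + 26 + 60 + 86 + 33 + 10 + 64) / 15 = 35
Step 2: Compute squared deviations from the mean:
  (24 - 35)^2 = 121
  (15 - 35)^2 = 400
  (12 - 35)^2 = 529
  (3 - 35)^2 = 1024
  (8 - 35)^2 = 729
  (34 - 35)^2 = 1
  (21 - 35)^2 = 196
  (29 - 35)^2 = 36
  (100 - 35)^2 = 4225
  (26 - 35)^2 = 81
  (60 - 35)^2 = 625
  (86 - 35)^2 = 2601
  (33 - 35)^2 = 4
  (10 - 35)^2 = 625
  (64 - 35)^2 = 841
Step 3: Sum of squared deviations = 12038
Step 4: Sample variance = 12038 / 14 = 859.8571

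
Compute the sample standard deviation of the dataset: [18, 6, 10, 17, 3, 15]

6.1563

Step 1: Compute the mean: 11.5
Step 2: Sum of squared deviations from the mean: 189.5
Step 3: Sample variance = 189.5 / 5 = 37.9
Step 4: Standard deviation = sqrt(37.9) = 6.1563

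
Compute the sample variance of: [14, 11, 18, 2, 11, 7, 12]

25.9048

Step 1: Compute the mean: (14 + 11 + 18 + 2 + 11 + 7 + 12) / 7 = 10.7143
Step 2: Compute squared deviations from the mean:
  (14 - 10.7143)^2 = 10.7959
  (11 - 10.7143)^2 = 0.0816
  (18 - 10.7143)^2 = 53.0816
  (2 - 10.7143)^2 = 75.9388
  (11 - 10.7143)^2 = 0.0816
  (7 - 10.7143)^2 = 13.7959
  (12 - 10.7143)^2 = 1.6531
Step 3: Sum of squared deviations = 155.4286
Step 4: Sample variance = 155.4286 / 6 = 25.9048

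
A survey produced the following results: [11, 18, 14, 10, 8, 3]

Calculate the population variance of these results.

21.8889

Step 1: Compute the mean: (11 + 18 + 14 + 10 + 8 + 3) / 6 = 10.6667
Step 2: Compute squared deviations from the mean:
  (11 - 10.6667)^2 = 0.1111
  (18 - 10.6667)^2 = 53.7778
  (14 - 10.6667)^2 = 11.1111
  (10 - 10.6667)^2 = 0.4444
  (8 - 10.6667)^2 = 7.1111
  (3 - 10.6667)^2 = 58.7778
Step 3: Sum of squared deviations = 131.3333
Step 4: Population variance = 131.3333 / 6 = 21.8889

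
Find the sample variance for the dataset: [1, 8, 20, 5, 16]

61.5

Step 1: Compute the mean: (1 + 8 + 20 + 5 + 16) / 5 = 10
Step 2: Compute squared deviations from the mean:
  (1 - 10)^2 = 81
  (8 - 10)^2 = 4
  (20 - 10)^2 = 100
  (5 - 10)^2 = 25
  (16 - 10)^2 = 36
Step 3: Sum of squared deviations = 246
Step 4: Sample variance = 246 / 4 = 61.5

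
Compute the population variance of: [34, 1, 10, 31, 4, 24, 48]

259.0612

Step 1: Compute the mean: (34 + 1 + 10 + 31 + 4 + 24 + 48) / 7 = 21.7143
Step 2: Compute squared deviations from the mean:
  (34 - 21.7143)^2 = 150.9388
  (1 - 21.7143)^2 = 429.0816
  (10 - 21.7143)^2 = 137.2245
  (31 - 21.7143)^2 = 86.2245
  (4 - 21.7143)^2 = 313.7959
  (24 - 21.7143)^2 = 5.2245
  (48 - 21.7143)^2 = 690.9388
Step 3: Sum of squared deviations = 1813.4286
Step 4: Population variance = 1813.4286 / 7 = 259.0612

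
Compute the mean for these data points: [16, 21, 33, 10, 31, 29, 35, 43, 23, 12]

25.3

Step 1: Sum all values: 16 + 21 + 33 + 10 + 31 + 29 + 35 + 43 + 23 + 12 = 253
Step 2: Count the number of values: n = 10
Step 3: Mean = sum / n = 253 / 10 = 25.3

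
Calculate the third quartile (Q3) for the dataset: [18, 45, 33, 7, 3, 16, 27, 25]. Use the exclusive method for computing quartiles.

31.5

Step 1: Sort the data: [3, 7, 16, 18, 25, 27, 33, 45]
Step 2: n = 8
Step 3: Using the exclusive quartile method:
  Q1 = 9.25
  Q2 (median) = 21.5
  Q3 = 31.5
  IQR = Q3 - Q1 = 31.5 - 9.25 = 22.25
Step 4: Q3 = 31.5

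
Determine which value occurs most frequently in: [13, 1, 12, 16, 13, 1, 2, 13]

13

Step 1: Count the frequency of each value:
  1: appears 2 time(s)
  2: appears 1 time(s)
  12: appears 1 time(s)
  13: appears 3 time(s)
  16: appears 1 time(s)
Step 2: The value 13 appears most frequently (3 times).
Step 3: Mode = 13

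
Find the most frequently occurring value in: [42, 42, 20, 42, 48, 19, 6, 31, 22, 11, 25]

42

Step 1: Count the frequency of each value:
  6: appears 1 time(s)
  11: appears 1 time(s)
  19: appears 1 time(s)
  20: appears 1 time(s)
  22: appears 1 time(s)
  25: appears 1 time(s)
  31: appears 1 time(s)
  42: appears 3 time(s)
  48: appears 1 time(s)
Step 2: The value 42 appears most frequently (3 times).
Step 3: Mode = 42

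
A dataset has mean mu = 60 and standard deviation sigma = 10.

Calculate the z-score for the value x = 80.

2

Step 1: Recall the z-score formula: z = (x - mu) / sigma
Step 2: Substitute values: z = (80 - 60) / 10
Step 3: z = 20 / 10 = 2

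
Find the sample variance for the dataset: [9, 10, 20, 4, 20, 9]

42.8

Step 1: Compute the mean: (9 + 10 + 20 + 4 + 20 + 9) / 6 = 12
Step 2: Compute squared deviations from the mean:
  (9 - 12)^2 = 9
  (10 - 12)^2 = 4
  (20 - 12)^2 = 64
  (4 - 12)^2 = 64
  (20 - 12)^2 = 64
  (9 - 12)^2 = 9
Step 3: Sum of squared deviations = 214
Step 4: Sample variance = 214 / 5 = 42.8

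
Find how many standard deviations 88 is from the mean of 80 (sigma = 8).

1

Step 1: Recall the z-score formula: z = (x - mu) / sigma
Step 2: Substitute values: z = (88 - 80) / 8
Step 3: z = 8 / 8 = 1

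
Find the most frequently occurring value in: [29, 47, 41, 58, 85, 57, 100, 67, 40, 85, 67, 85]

85

Step 1: Count the frequency of each value:
  29: appears 1 time(s)
  40: appears 1 time(s)
  41: appears 1 time(s)
  47: appears 1 time(s)
  57: appears 1 time(s)
  58: appears 1 time(s)
  67: appears 2 time(s)
  85: appears 3 time(s)
  100: appears 1 time(s)
Step 2: The value 85 appears most frequently (3 times).
Step 3: Mode = 85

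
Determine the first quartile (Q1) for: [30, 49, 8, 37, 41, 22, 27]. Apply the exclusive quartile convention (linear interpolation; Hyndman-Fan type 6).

22

Step 1: Sort the data: [8, 22, 27, 30, 37, 41, 49]
Step 2: n = 7
Step 3: Using the exclusive quartile method:
  Q1 = 22
  Q2 (median) = 30
  Q3 = 41
  IQR = Q3 - Q1 = 41 - 22 = 19
Step 4: Q1 = 22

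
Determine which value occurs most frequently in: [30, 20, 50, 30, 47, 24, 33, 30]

30

Step 1: Count the frequency of each value:
  20: appears 1 time(s)
  24: appears 1 time(s)
  30: appears 3 time(s)
  33: appears 1 time(s)
  47: appears 1 time(s)
  50: appears 1 time(s)
Step 2: The value 30 appears most frequently (3 times).
Step 3: Mode = 30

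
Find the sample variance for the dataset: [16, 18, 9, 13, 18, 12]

13.0667

Step 1: Compute the mean: (16 + 18 + 9 + 13 + 18 + 12) / 6 = 14.3333
Step 2: Compute squared deviations from the mean:
  (16 - 14.3333)^2 = 2.7778
  (18 - 14.3333)^2 = 13.4444
  (9 - 14.3333)^2 = 28.4444
  (13 - 14.3333)^2 = 1.7778
  (18 - 14.3333)^2 = 13.4444
  (12 - 14.3333)^2 = 5.4444
Step 3: Sum of squared deviations = 65.3333
Step 4: Sample variance = 65.3333 / 5 = 13.0667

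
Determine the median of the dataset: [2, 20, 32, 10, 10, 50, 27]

20

Step 1: Sort the data in ascending order: [2, 10, 10, 20, 27, 32, 50]
Step 2: The number of values is n = 7.
Step 3: Since n is odd, the median is the middle value at position 4: 20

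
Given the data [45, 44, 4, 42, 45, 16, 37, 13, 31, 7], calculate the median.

34

Step 1: Sort the data in ascending order: [4, 7, 13, 16, 31, 37, 42, 44, 45, 45]
Step 2: The number of values is n = 10.
Step 3: Since n is even, the median is the average of positions 5 and 6:
  Median = (31 + 37) / 2 = 34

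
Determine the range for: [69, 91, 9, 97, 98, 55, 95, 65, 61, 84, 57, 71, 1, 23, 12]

97

Step 1: Identify the maximum value: max = 98
Step 2: Identify the minimum value: min = 1
Step 3: Range = max - min = 98 - 1 = 97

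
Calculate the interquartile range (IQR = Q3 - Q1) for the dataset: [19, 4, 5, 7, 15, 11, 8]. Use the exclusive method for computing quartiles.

10

Step 1: Sort the data: [4, 5, 7, 8, 11, 15, 19]
Step 2: n = 7
Step 3: Using the exclusive quartile method:
  Q1 = 5
  Q2 (median) = 8
  Q3 = 15
  IQR = Q3 - Q1 = 15 - 5 = 10
Step 4: IQR = 10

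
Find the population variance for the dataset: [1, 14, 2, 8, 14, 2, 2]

29.2653

Step 1: Compute the mean: (1 + 14 + 2 + 8 + 14 + 2 + 2) / 7 = 6.1429
Step 2: Compute squared deviations from the mean:
  (1 - 6.1429)^2 = 26.449
  (14 - 6.1429)^2 = 61.7347
  (2 - 6.1429)^2 = 17.1633
  (8 - 6.1429)^2 = 3.449
  (14 - 6.1429)^2 = 61.7347
  (2 - 6.1429)^2 = 17.1633
  (2 - 6.1429)^2 = 17.1633
Step 3: Sum of squared deviations = 204.8571
Step 4: Population variance = 204.8571 / 7 = 29.2653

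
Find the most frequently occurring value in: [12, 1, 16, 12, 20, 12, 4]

12

Step 1: Count the frequency of each value:
  1: appears 1 time(s)
  4: appears 1 time(s)
  12: appears 3 time(s)
  16: appears 1 time(s)
  20: appears 1 time(s)
Step 2: The value 12 appears most frequently (3 times).
Step 3: Mode = 12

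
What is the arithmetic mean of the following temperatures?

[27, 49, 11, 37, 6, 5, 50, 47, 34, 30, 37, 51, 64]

34.4615

Step 1: Sum all values: 27 + 49 + 11 + 37 + 6 + 5 + 50 + 47 + 34 + 30 + 37 + 51 + 64 = 448
Step 2: Count the number of values: n = 13
Step 3: Mean = sum / n = 448 / 13 = 34.4615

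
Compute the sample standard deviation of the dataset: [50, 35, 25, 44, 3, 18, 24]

16.0089

Step 1: Compute the mean: 28.4286
Step 2: Sum of squared deviations from the mean: 1537.7143
Step 3: Sample variance = 1537.7143 / 6 = 256.2857
Step 4: Standard deviation = sqrt(256.2857) = 16.0089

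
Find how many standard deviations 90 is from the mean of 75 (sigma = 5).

3

Step 1: Recall the z-score formula: z = (x - mu) / sigma
Step 2: Substitute values: z = (90 - 75) / 5
Step 3: z = 15 / 5 = 3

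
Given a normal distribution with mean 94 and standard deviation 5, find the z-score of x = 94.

0

Step 1: Recall the z-score formula: z = (x - mu) / sigma
Step 2: Substitute values: z = (94 - 94) / 5
Step 3: z = 0 / 5 = 0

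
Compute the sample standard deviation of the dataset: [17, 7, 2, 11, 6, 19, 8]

6.1101

Step 1: Compute the mean: 10
Step 2: Sum of squared deviations from the mean: 224
Step 3: Sample variance = 224 / 6 = 37.3333
Step 4: Standard deviation = sqrt(37.3333) = 6.1101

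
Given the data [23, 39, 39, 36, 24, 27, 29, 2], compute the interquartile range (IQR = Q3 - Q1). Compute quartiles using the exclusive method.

15

Step 1: Sort the data: [2, 23, 24, 27, 29, 36, 39, 39]
Step 2: n = 8
Step 3: Using the exclusive quartile method:
  Q1 = 23.25
  Q2 (median) = 28
  Q3 = 38.25
  IQR = Q3 - Q1 = 38.25 - 23.25 = 15
Step 4: IQR = 15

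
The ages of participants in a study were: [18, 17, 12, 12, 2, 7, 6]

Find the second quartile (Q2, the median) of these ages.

12

Step 1: Sort the data: [2, 6, 7, 12, 12, 17, 18]
Step 2: n = 7
Step 3: Q2 is the median. Since n is odd, it is the middle value at position 4: 12
Step 4: Q2 = 12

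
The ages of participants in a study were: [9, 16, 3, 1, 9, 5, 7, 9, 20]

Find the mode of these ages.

9

Step 1: Count the frequency of each value:
  1: appears 1 time(s)
  3: appears 1 time(s)
  5: appears 1 time(s)
  7: appears 1 time(s)
  9: appears 3 time(s)
  16: appears 1 time(s)
  20: appears 1 time(s)
Step 2: The value 9 appears most frequently (3 times).
Step 3: Mode = 9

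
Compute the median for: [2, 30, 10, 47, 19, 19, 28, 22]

20.5

Step 1: Sort the data in ascending order: [2, 10, 19, 19, 22, 28, 30, 47]
Step 2: The number of values is n = 8.
Step 3: Since n is even, the median is the average of positions 4 and 5:
  Median = (19 + 22) / 2 = 20.5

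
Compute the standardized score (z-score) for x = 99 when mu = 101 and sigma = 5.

-0.4

Step 1: Recall the z-score formula: z = (x - mu) / sigma
Step 2: Substitute values: z = (99 - 101) / 5
Step 3: z = -2 / 5 = -0.4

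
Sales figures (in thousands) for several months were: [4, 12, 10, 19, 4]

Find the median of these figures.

10

Step 1: Sort the data in ascending order: [4, 4, 10, 12, 19]
Step 2: The number of values is n = 5.
Step 3: Since n is odd, the median is the middle value at position 3: 10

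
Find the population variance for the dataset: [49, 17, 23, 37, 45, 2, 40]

247.9592

Step 1: Compute the mean: (49 + 17 + 23 + 37 + 45 + 2 + 40) / 7 = 30.4286
Step 2: Compute squared deviations from the mean:
  (49 - 30.4286)^2 = 344.898
  (17 - 30.4286)^2 = 180.3265
  (23 - 30.4286)^2 = 55.1837
  (37 - 30.4286)^2 = 43.1837
  (45 - 30.4286)^2 = 212.3265
  (2 - 30.4286)^2 = 808.1837
  (40 - 30.4286)^2 = 91.6122
Step 3: Sum of squared deviations = 1735.7143
Step 4: Population variance = 1735.7143 / 7 = 247.9592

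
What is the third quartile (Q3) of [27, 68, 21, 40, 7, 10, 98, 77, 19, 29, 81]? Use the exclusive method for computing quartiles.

77

Step 1: Sort the data: [7, 10, 19, 21, 27, 29, 40, 68, 77, 81, 98]
Step 2: n = 11
Step 3: Using the exclusive quartile method:
  Q1 = 19
  Q2 (median) = 29
  Q3 = 77
  IQR = Q3 - Q1 = 77 - 19 = 58
Step 4: Q3 = 77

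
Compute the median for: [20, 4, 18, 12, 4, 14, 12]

12

Step 1: Sort the data in ascending order: [4, 4, 12, 12, 14, 18, 20]
Step 2: The number of values is n = 7.
Step 3: Since n is odd, the median is the middle value at position 4: 12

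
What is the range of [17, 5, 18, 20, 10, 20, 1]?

19

Step 1: Identify the maximum value: max = 20
Step 2: Identify the minimum value: min = 1
Step 3: Range = max - min = 20 - 1 = 19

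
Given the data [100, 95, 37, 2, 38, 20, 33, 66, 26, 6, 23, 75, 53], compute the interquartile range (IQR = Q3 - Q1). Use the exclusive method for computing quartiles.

49

Step 1: Sort the data: [2, 6, 20, 23, 26, 33, 37, 38, 53, 66, 75, 95, 100]
Step 2: n = 13
Step 3: Using the exclusive quartile method:
  Q1 = 21.5
  Q2 (median) = 37
  Q3 = 70.5
  IQR = Q3 - Q1 = 70.5 - 21.5 = 49
Step 4: IQR = 49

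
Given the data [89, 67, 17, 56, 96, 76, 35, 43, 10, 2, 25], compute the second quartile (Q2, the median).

43

Step 1: Sort the data: [2, 10, 17, 25, 35, 43, 56, 67, 76, 89, 96]
Step 2: n = 11
Step 3: Q2 is the median. Since n is odd, it is the middle value at position 6: 43
Step 4: Q2 = 43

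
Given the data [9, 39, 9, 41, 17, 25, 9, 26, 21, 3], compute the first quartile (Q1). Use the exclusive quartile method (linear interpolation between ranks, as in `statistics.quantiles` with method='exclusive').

9

Step 1: Sort the data: [3, 9, 9, 9, 17, 21, 25, 26, 39, 41]
Step 2: n = 10
Step 3: Using the exclusive quartile method:
  Q1 = 9
  Q2 (median) = 19
  Q3 = 29.25
  IQR = Q3 - Q1 = 29.25 - 9 = 20.25
Step 4: Q1 = 9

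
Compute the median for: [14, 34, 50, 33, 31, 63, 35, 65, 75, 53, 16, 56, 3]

35

Step 1: Sort the data in ascending order: [3, 14, 16, 31, 33, 34, 35, 50, 53, 56, 63, 65, 75]
Step 2: The number of values is n = 13.
Step 3: Since n is odd, the median is the middle value at position 7: 35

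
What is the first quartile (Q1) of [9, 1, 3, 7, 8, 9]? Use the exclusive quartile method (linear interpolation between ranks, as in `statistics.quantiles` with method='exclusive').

2.5

Step 1: Sort the data: [1, 3, 7, 8, 9, 9]
Step 2: n = 6
Step 3: Using the exclusive quartile method:
  Q1 = 2.5
  Q2 (median) = 7.5
  Q3 = 9
  IQR = Q3 - Q1 = 9 - 2.5 = 6.5
Step 4: Q1 = 2.5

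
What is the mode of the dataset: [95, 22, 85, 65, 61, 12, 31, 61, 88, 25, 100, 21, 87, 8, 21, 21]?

21

Step 1: Count the frequency of each value:
  8: appears 1 time(s)
  12: appears 1 time(s)
  21: appears 3 time(s)
  22: appears 1 time(s)
  25: appears 1 time(s)
  31: appears 1 time(s)
  61: appears 2 time(s)
  65: appears 1 time(s)
  85: appears 1 time(s)
  87: appears 1 time(s)
  88: appears 1 time(s)
  95: appears 1 time(s)
  100: appears 1 time(s)
Step 2: The value 21 appears most frequently (3 times).
Step 3: Mode = 21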